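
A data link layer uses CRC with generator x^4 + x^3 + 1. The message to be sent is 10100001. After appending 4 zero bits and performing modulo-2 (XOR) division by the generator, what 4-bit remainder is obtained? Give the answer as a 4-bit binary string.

Append 4 zeros: 101000010000. Divide by 11001 (XOR where the leading bit is 1):
  pos 0: 10100 XOR 11001 = 01101
  pos 1: 11010 XOR 11001 = 00011
  pos 4: 11010 XOR 11001 = 00011
  pos 7: 11000 XOR 11001 = 00001
Remainder (last 4 bits) = 0001. This is the CRC / FCS.

0001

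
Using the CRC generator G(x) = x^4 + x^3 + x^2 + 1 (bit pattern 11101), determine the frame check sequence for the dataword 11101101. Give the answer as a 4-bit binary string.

0011

Append 4 zeros: 111011010000. Divide by 11101 (XOR where the leading bit is 1):
  pos 0: 11101 XOR 11101 = 00000
  pos 5: 10100 XOR 11101 = 01001
  pos 6: 10010 XOR 11101 = 01111
  pos 7: 11110 XOR 11101 = 00011
Remainder (last 4 bits) = 0011. This is the CRC / FCS.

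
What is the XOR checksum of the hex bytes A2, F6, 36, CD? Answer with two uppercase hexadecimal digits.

XOR the bytes together:
  start with 0xA2
  0xA2 ⊕ 0xF6 = 0x54
  0x54 ⊕ 0x36 = 0x62
  0x62 ⊕ 0xCD = 0xAF

AF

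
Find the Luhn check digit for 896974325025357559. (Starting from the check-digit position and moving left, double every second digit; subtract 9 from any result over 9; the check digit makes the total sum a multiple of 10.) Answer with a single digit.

Partial digits right→left: 9 5 5 7 5 3 5 2 0 5 2 3 4 7 9 6 9 8
Double every second digit counting from the check-digit position (so the 1st, 3rd, 5th, ... of the partial from the right).
  doubled (with −9 where >9): 9 1 1 1 0 4 8 9 9 → sum 42
  kept as-is: 5 7 3 2 5 3 7 6 8 → sum 46
Total = 42 + 46 = 88.
Check digit = (10 − (88 mod 10)) mod 10 = 2.

2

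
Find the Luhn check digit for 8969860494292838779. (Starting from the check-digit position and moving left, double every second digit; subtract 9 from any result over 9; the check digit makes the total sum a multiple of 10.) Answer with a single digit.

2

Partial digits right→left: 9 7 7 8 3 8 2 9 2 4 9 4 0 6 8 9 6 9 8
Double every second digit counting from the check-digit position (so the 1st, 3rd, 5th, ... of the partial from the right).
  doubled (with −9 where >9): 9 5 6 4 4 9 0 7 3 7 → sum 54
  kept as-is: 7 8 8 9 4 4 6 9 9 → sum 64
Total = 54 + 64 = 118.
Check digit = (10 − (118 mod 10)) mod 10 = 2.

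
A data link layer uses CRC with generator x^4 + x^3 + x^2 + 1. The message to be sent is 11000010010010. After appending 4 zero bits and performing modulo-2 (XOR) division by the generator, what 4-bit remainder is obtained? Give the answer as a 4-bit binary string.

0100

Append 4 zeros: 110000100100100000. Divide by 11101 (XOR where the leading bit is 1):
  pos 0: 11000 XOR 11101 = 00101
  pos 2: 10101 XOR 11101 = 01000
  pos 3: 10000 XOR 11101 = 01101
  pos 4: 11010 XOR 11101 = 00111
  pos 6: 11110 XOR 11101 = 00011
  pos 9: 11010 XOR 11101 = 00111
  pos 11: 11100 XOR 11101 = 00001
Remainder (last 4 bits) = 0100. This is the CRC / FCS.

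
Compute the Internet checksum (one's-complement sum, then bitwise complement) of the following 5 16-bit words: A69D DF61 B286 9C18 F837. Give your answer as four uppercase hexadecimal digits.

3329

One's-complement addition (fold any carry out of bit 15 back into bit 0):
  0xA69D + 0xDF61 = 0x185FE → wrap carry → 0x85FF
  0x85FF + 0xB286 = 0x13885 → wrap carry → 0x3886
  0x3886 + 0x9C18 = 0x0D49E
  0xD49E + 0xF837 = 0x1CCD5 → wrap carry → 0xCCD6
One's-complement sum = 0xCCD6.
Checksum = ~0xCCD6 & 0xFFFF = 0x3329.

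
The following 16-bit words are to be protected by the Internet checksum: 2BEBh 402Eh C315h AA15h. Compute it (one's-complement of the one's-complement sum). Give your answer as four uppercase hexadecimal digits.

One's-complement addition (fold any carry out of bit 15 back into bit 0):
  0x2BEB + 0x402E = 0x06C19
  0x6C19 + 0xC315 = 0x12F2E → wrap carry → 0x2F2F
  0x2F2F + 0xAA15 = 0x0D944
One's-complement sum = 0xD944.
Checksum = ~0xD944 & 0xFFFF = 0x26BB.

26BB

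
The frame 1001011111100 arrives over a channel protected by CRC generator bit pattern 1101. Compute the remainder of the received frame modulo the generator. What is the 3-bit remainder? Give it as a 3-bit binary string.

Modulo-2 division of 1001011111100 by 1101:
  pos 0: 1001 XOR 1101 = 0100
  pos 1: 1000 XOR 1101 = 0101
  pos 2: 1011 XOR 1101 = 0110
  pos 3: 1101 XOR 1101 = 0000
  pos 7: 1111 XOR 1101 = 0010
  pos 9: 1000 XOR 1101 = 0101
Remainder = 101 (nonzero — an error is detected).

101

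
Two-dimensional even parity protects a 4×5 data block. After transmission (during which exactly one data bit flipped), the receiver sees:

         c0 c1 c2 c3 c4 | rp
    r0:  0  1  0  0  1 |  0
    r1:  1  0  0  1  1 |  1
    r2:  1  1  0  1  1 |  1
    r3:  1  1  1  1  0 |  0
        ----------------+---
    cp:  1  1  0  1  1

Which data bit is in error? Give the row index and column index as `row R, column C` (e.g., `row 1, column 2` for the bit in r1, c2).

row 2, column 2

Recompute each row's even parity and compare to rp:
  r0: data parity 0, sent rp 0 → ok
  r1: data parity 1, sent rp 1 → ok
  r2: data parity 0, sent rp 1 → mismatch
  r3: data parity 0, sent rp 0 → ok
Recompute each column's even parity and compare to cp:
  c0: data parity 1, sent cp 1 → ok
  c1: data parity 1, sent cp 1 → ok
  c2: data parity 1, sent cp 0 → mismatch
  c3: data parity 1, sent cp 1 → ok
  c4: data parity 1, sent cp 1 → ok
Exactly one row (r2) and one column (c2) fail → the flipped bit is at their intersection.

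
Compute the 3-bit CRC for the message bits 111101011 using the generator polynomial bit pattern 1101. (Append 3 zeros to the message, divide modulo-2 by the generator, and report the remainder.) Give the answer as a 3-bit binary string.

Append 3 zeros: 111101011000. Divide by 1101 (XOR where the leading bit is 1):
  pos 0: 1111 XOR 1101 = 0010
  pos 2: 1001 XOR 1101 = 0100
  pos 3: 1000 XOR 1101 = 0101
  pos 4: 1011 XOR 1101 = 0110
  pos 5: 1101 XOR 1101 = 0000
Remainder (last 3 bits) = 000. This is the CRC / FCS.

000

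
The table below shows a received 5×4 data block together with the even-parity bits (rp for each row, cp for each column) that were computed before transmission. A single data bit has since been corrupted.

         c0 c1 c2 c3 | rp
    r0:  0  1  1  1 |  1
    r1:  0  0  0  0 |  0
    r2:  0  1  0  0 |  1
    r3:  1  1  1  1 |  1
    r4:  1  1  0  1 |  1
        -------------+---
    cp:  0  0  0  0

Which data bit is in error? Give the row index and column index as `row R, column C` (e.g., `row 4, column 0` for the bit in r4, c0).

row 3, column 3

Recompute each row's even parity and compare to rp:
  r0: data parity 1, sent rp 1 → ok
  r1: data parity 0, sent rp 0 → ok
  r2: data parity 1, sent rp 1 → ok
  r3: data parity 0, sent rp 1 → mismatch
  r4: data parity 1, sent rp 1 → ok
Recompute each column's even parity and compare to cp:
  c0: data parity 0, sent cp 0 → ok
  c1: data parity 0, sent cp 0 → ok
  c2: data parity 0, sent cp 0 → ok
  c3: data parity 1, sent cp 0 → mismatch
Exactly one row (r3) and one column (c3) fail → the flipped bit is at their intersection.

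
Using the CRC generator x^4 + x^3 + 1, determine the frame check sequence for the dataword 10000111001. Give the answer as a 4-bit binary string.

Append 4 zeros: 100001110010000. Divide by 11001 (XOR where the leading bit is 1):
  pos 0: 10000 XOR 11001 = 01001
  pos 1: 10011 XOR 11001 = 01010
  pos 2: 10101 XOR 11001 = 01100
  pos 3: 11001 XOR 11001 = 00000
  pos 10: 10000 XOR 11001 = 01001
Remainder (last 4 bits) = 1001. This is the CRC / FCS.

1001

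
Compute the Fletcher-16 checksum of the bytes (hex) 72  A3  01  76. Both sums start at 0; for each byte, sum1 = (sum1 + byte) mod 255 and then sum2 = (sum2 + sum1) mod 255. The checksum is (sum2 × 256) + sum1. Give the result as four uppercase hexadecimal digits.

2D8D

Running sums (mod 255):
  after byte 0 (72): sum1=114, sum2=114
  after byte 1 (A3): sum1=22, sum2=136
  after byte 2 (01): sum1=23, sum2=159
  after byte 3 (76): sum1=141, sum2=45
Checksum = sum2·256 + sum1 = 45·256 + 141 = 11661 = 0x2D8D.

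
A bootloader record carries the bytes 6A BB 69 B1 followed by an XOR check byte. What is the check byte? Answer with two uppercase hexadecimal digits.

XOR the bytes together:
  start with 0x6A
  0x6A ⊕ 0xBB = 0xD1
  0xD1 ⊕ 0x69 = 0xB8
  0xB8 ⊕ 0xB1 = 0x09

09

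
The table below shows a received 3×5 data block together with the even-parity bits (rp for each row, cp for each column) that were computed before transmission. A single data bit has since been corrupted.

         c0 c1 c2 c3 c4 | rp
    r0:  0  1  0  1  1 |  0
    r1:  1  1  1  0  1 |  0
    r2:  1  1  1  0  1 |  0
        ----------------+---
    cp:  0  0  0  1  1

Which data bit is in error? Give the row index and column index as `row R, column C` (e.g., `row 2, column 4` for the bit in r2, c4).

row 0, column 1

Recompute each row's even parity and compare to rp:
  r0: data parity 1, sent rp 0 → mismatch
  r1: data parity 0, sent rp 0 → ok
  r2: data parity 0, sent rp 0 → ok
Recompute each column's even parity and compare to cp:
  c0: data parity 0, sent cp 0 → ok
  c1: data parity 1, sent cp 0 → mismatch
  c2: data parity 0, sent cp 0 → ok
  c3: data parity 1, sent cp 1 → ok
  c4: data parity 1, sent cp 1 → ok
Exactly one row (r0) and one column (c1) fail → the flipped bit is at their intersection.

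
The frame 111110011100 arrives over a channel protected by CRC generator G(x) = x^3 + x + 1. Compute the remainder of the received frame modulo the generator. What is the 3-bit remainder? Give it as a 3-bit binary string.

011

Modulo-2 division of 111110011100 by 1011:
  pos 0: 1111 XOR 1011 = 0100
  pos 1: 1001 XOR 1011 = 0010
  pos 3: 1000 XOR 1011 = 0011
  pos 5: 1111 XOR 1011 = 0100
  pos 6: 1001 XOR 1011 = 0010
  pos 8: 1000 XOR 1011 = 0011
Remainder = 011 (nonzero — an error is detected).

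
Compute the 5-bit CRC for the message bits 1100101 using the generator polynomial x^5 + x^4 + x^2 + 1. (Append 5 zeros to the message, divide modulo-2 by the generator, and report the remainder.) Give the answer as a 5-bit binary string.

10111

Append 5 zeros: 110010100000. Divide by 110101 (XOR where the leading bit is 1):
  pos 0: 110010 XOR 110101 = 000111
  pos 3: 111100 XOR 110101 = 001001
  pos 5: 100100 XOR 110101 = 010001
  pos 6: 100010 XOR 110101 = 010111
Remainder (last 5 bits) = 10111. This is the CRC / FCS.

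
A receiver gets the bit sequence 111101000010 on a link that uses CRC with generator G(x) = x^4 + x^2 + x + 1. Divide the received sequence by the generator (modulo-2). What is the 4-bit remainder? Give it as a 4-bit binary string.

Modulo-2 division of 111101000010 by 10111:
  pos 0: 11110 XOR 10111 = 01001
  pos 1: 10011 XOR 10111 = 00100
  pos 3: 10000 XOR 10111 = 00111
  pos 5: 11100 XOR 10111 = 01011
  pos 6: 10111 XOR 10111 = 00000
Remainder = 0000 (zero — the frame passes the CRC check).

0000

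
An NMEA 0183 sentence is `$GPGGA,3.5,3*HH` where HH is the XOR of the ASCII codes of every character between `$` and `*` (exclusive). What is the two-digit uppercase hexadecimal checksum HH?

4D

XOR the ASCII codes of the payload characters:
  'G' = 0x47 → acc = 0x47
  'P' = 0x50 → acc = 0x17
  'G' = 0x47 → acc = 0x50
  'G' = 0x47 → acc = 0x17
  'A' = 0x41 → acc = 0x56
  ',' = 0x2C → acc = 0x7A
  '3' = 0x33 → acc = 0x49
  '.' = 0x2E → acc = 0x67
  '5' = 0x35 → acc = 0x52
  ',' = 0x2C → acc = 0x7E
  '3' = 0x33 → acc = 0x4D
Checksum = 0x4D.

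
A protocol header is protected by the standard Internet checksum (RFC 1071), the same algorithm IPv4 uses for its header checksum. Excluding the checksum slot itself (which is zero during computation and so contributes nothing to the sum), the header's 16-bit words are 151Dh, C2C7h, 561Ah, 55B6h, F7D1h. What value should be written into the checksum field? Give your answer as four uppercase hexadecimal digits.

One's-complement addition (fold any carry out of bit 15 back into bit 0):
  0x151D + 0xC2C7 = 0x0D7E4
  0xD7E4 + 0x561A = 0x12DFE → wrap carry → 0x2DFF
  0x2DFF + 0x55B6 = 0x083B5
  0x83B5 + 0xF7D1 = 0x17B86 → wrap carry → 0x7B87
One's-complement sum = 0x7B87.
Checksum = ~0x7B87 & 0xFFFF = 0x8478.

8478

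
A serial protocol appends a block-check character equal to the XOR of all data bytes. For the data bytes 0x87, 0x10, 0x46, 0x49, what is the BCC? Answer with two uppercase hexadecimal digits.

98

XOR the bytes together:
  start with 0x87
  0x87 ⊕ 0x10 = 0x97
  0x97 ⊕ 0x46 = 0xD1
  0xD1 ⊕ 0x49 = 0x98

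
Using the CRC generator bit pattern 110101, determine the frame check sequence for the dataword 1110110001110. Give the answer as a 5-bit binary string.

10100

Append 5 zeros: 111011000111000000. Divide by 110101 (XOR where the leading bit is 1):
  pos 0: 111011 XOR 110101 = 001110
  pos 2: 111000 XOR 110101 = 001101
  pos 4: 110101 XOR 110101 = 000000
  pos 10: 110000 XOR 110101 = 000101
Remainder (last 5 bits) = 10100. This is the CRC / FCS.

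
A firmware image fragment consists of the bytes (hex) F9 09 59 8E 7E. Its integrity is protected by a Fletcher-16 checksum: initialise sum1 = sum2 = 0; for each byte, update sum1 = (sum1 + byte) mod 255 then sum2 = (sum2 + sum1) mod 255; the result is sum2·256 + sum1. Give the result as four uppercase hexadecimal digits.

AD69

Running sums (mod 255):
  after byte 0 (F9): sum1=249, sum2=249
  after byte 1 (09): sum1=3, sum2=252
  after byte 2 (59): sum1=92, sum2=89
  after byte 3 (8E): sum1=234, sum2=68
  after byte 4 (7E): sum1=105, sum2=173
Checksum = sum2·256 + sum1 = 173·256 + 105 = 44393 = 0xAD69.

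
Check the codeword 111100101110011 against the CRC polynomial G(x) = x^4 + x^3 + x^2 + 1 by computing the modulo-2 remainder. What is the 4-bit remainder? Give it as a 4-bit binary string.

0000

Modulo-2 division of 111100101110011 by 11101:
  pos 0: 11110 XOR 11101 = 00011
  pos 3: 11010 XOR 11101 = 00111
  pos 5: 11111 XOR 11101 = 00010
  pos 8: 10100 XOR 11101 = 01001
  pos 9: 10011 XOR 11101 = 01110
  pos 10: 11101 XOR 11101 = 00000
Remainder = 0000 (zero — the frame passes the CRC check).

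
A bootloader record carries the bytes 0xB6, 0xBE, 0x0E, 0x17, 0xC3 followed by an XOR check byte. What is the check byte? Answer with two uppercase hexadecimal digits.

XOR the bytes together:
  start with 0xB6
  0xB6 ⊕ 0xBE = 0x08
  0x08 ⊕ 0x0E = 0x06
  0x06 ⊕ 0x17 = 0x11
  0x11 ⊕ 0xC3 = 0xD2

D2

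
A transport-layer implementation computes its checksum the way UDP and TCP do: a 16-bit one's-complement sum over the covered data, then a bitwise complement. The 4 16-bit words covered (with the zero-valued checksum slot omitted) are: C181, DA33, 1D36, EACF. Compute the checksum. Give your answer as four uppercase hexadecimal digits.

5C44

One's-complement addition (fold any carry out of bit 15 back into bit 0):
  0xC181 + 0xDA33 = 0x19BB4 → wrap carry → 0x9BB5
  0x9BB5 + 0x1D36 = 0x0B8EB
  0xB8EB + 0xEACF = 0x1A3BA → wrap carry → 0xA3BB
One's-complement sum = 0xA3BB.
Checksum = ~0xA3BB & 0xFFFF = 0x5C44.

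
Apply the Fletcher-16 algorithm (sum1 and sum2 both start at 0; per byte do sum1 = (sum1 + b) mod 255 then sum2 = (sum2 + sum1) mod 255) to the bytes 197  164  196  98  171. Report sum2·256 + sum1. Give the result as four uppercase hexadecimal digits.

2E3D

Running sums (mod 255):
  after byte 0 (197): sum1=197, sum2=197
  after byte 1 (164): sum1=106, sum2=48
  after byte 2 (196): sum1=47, sum2=95
  after byte 3 (98): sum1=145, sum2=240
  after byte 4 (171): sum1=61, sum2=46
Checksum = sum2·256 + sum1 = 46·256 + 61 = 11837 = 0x2E3D.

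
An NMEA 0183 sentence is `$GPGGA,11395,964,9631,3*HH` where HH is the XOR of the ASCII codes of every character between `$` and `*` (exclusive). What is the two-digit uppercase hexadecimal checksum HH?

XOR the ASCII codes of the payload characters:
  'G' = 0x47 → acc = 0x47
  'P' = 0x50 → acc = 0x17
  'G' = 0x47 → acc = 0x50
  'G' = 0x47 → acc = 0x17
  'A' = 0x41 → acc = 0x56
  ',' = 0x2C → acc = 0x7A
  '1' = 0x31 → acc = 0x4B
  '1' = 0x31 → acc = 0x7A
  '3' = 0x33 → acc = 0x49
  '9' = 0x39 → acc = 0x70
  '5' = 0x35 → acc = 0x45
  ',' = 0x2C → acc = 0x69
  '9' = 0x39 → acc = 0x50
  '6' = 0x36 → acc = 0x66
  '4' = 0x34 → acc = 0x52
  ',' = 0x2C → acc = 0x7E
  '9' = 0x39 → acc = 0x47
  '6' = 0x36 → acc = 0x71
  '3' = 0x33 → acc = 0x42
  '1' = 0x31 → acc = 0x73
  ',' = 0x2C → acc = 0x5F
  '3' = 0x33 → acc = 0x6C
Checksum = 0x6C.

6C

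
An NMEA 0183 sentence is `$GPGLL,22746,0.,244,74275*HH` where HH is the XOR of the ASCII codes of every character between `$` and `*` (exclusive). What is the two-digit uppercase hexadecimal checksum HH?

XOR the ASCII codes of the payload characters:
  'G' = 0x47 → acc = 0x47
  'P' = 0x50 → acc = 0x17
  'G' = 0x47 → acc = 0x50
  'L' = 0x4C → acc = 0x1C
  'L' = 0x4C → acc = 0x50
  ',' = 0x2C → acc = 0x7C
  '2' = 0x32 → acc = 0x4E
  '2' = 0x32 → acc = 0x7C
  '7' = 0x37 → acc = 0x4B
  '4' = 0x34 → acc = 0x7F
  '6' = 0x36 → acc = 0x49
  ',' = 0x2C → acc = 0x65
  '0' = 0x30 → acc = 0x55
  '.' = 0x2E → acc = 0x7B
  ',' = 0x2C → acc = 0x57
  '2' = 0x32 → acc = 0x65
  '4' = 0x34 → acc = 0x51
  '4' = 0x34 → acc = 0x65
  ',' = 0x2C → acc = 0x49
  '7' = 0x37 → acc = 0x7E
  '4' = 0x34 → acc = 0x4A
  '2' = 0x32 → acc = 0x78
  '7' = 0x37 → acc = 0x4F
  '5' = 0x35 → acc = 0x7A
Checksum = 0x7A.

7A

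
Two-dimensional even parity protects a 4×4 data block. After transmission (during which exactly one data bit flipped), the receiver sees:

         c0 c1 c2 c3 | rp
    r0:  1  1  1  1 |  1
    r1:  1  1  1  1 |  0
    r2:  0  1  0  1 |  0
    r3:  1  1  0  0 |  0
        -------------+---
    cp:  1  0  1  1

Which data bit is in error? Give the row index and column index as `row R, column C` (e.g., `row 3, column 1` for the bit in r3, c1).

row 0, column 2

Recompute each row's even parity and compare to rp:
  r0: data parity 0, sent rp 1 → mismatch
  r1: data parity 0, sent rp 0 → ok
  r2: data parity 0, sent rp 0 → ok
  r3: data parity 0, sent rp 0 → ok
Recompute each column's even parity and compare to cp:
  c0: data parity 1, sent cp 1 → ok
  c1: data parity 0, sent cp 0 → ok
  c2: data parity 0, sent cp 1 → mismatch
  c3: data parity 1, sent cp 1 → ok
Exactly one row (r0) and one column (c2) fail → the flipped bit is at their intersection.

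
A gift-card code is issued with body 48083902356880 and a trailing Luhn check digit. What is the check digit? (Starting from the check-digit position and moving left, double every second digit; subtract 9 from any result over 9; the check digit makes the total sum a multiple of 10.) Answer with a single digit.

1

Partial digits right→left: 0 8 8 6 5 3 2 0 9 3 8 0 8 4
Double every second digit counting from the check-digit position (so the 1st, 3rd, 5th, ... of the partial from the right).
  doubled (with −9 where >9): 0 7 1 4 9 7 7 → sum 35
  kept as-is: 8 6 3 0 3 0 4 → sum 24
Total = 35 + 24 = 59.
Check digit = (10 − (59 mod 10)) mod 10 = 1.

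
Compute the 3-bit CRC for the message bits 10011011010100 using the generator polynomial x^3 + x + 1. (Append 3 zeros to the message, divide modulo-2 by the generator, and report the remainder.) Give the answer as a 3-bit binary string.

111

Append 3 zeros: 10011011010100000. Divide by 1011 (XOR where the leading bit is 1):
  pos 0: 1001 XOR 1011 = 0010
  pos 2: 1010 XOR 1011 = 0001
  pos 5: 1110 XOR 1011 = 0101
  pos 6: 1011 XOR 1011 = 0000
  pos 11: 1000 XOR 1011 = 0011
  pos 13: 1100 XOR 1011 = 0111
Remainder (last 3 bits) = 111. This is the CRC / FCS.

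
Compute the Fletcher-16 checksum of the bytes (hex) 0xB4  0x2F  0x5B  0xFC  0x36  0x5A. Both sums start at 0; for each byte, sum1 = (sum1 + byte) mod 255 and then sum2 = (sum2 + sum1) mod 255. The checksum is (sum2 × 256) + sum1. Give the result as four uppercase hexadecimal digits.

Running sums (mod 255):
  after byte 0 (0xB4): sum1=180, sum2=180
  after byte 1 (0x2F): sum1=227, sum2=152
  after byte 2 (0x5B): sum1=63, sum2=215
  after byte 3 (0xFC): sum1=60, sum2=20
  after byte 4 (0x36): sum1=114, sum2=134
  after byte 5 (0x5A): sum1=204, sum2=83
Checksum = sum2·256 + sum1 = 83·256 + 204 = 21452 = 0x53CC.

53CC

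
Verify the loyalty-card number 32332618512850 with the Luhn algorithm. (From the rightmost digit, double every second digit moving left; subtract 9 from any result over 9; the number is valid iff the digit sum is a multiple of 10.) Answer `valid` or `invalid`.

From the right, keep odd positions and double even positions (subtract 9 from any doubled value over 9):
  doubled (positions 2,4,...): 1 4 1 2 4 6 6 → sum 24
  kept (positions 1,3,...): 0 8 1 8 6 3 2 → sum 28
Total = 52.
52 mod 10 = 2, so the number is invalid.

invalid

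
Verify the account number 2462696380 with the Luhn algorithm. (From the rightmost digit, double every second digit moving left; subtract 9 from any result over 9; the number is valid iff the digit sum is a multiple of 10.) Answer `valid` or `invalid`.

invalid

From the right, keep odd positions and double even positions (subtract 9 from any doubled value over 9):
  doubled (positions 2,4,...): 7 3 3 3 4 → sum 20
  kept (positions 1,3,...): 0 3 9 2 4 → sum 18
Total = 38.
38 mod 10 = 8, so the number is invalid.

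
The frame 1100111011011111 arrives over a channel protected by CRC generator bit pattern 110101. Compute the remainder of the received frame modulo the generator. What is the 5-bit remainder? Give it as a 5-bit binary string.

Modulo-2 division of 1100111011011111 by 110101:
  pos 0: 110011 XOR 110101 = 000110
  pos 3: 110101 XOR 110101 = 000000
  pos 9: 101111 XOR 110101 = 011010
  pos 10: 110101 XOR 110101 = 000000
Remainder = 00000 (zero — the frame passes the CRC check).

00000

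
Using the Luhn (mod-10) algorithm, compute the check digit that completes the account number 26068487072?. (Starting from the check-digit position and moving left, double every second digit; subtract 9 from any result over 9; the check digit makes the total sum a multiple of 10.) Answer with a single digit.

8

Partial digits right→left: 2 7 0 7 8 4 8 6 0 6 2
Double every second digit counting from the check-digit position (so the 1st, 3rd, 5th, ... of the partial from the right).
  doubled (with −9 where >9): 4 0 7 7 0 4 → sum 22
  kept as-is: 7 7 4 6 6 → sum 30
Total = 22 + 30 = 52.
Check digit = (10 − (52 mod 10)) mod 10 = 8.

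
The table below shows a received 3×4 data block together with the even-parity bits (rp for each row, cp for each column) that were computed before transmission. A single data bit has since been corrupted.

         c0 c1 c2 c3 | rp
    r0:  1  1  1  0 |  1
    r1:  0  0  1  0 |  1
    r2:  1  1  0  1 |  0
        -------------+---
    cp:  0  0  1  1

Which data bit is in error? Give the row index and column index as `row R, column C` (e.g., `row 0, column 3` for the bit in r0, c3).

Recompute each row's even parity and compare to rp:
  r0: data parity 1, sent rp 1 → ok
  r1: data parity 1, sent rp 1 → ok
  r2: data parity 1, sent rp 0 → mismatch
Recompute each column's even parity and compare to cp:
  c0: data parity 0, sent cp 0 → ok
  c1: data parity 0, sent cp 0 → ok
  c2: data parity 0, sent cp 1 → mismatch
  c3: data parity 1, sent cp 1 → ok
Exactly one row (r2) and one column (c2) fail → the flipped bit is at their intersection.

row 2, column 2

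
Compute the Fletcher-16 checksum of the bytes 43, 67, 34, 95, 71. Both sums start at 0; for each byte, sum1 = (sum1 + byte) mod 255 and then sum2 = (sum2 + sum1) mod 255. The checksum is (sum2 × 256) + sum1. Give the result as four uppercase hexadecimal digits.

5137

Running sums (mod 255):
  after byte 0 (43): sum1=43, sum2=43
  after byte 1 (67): sum1=110, sum2=153
  after byte 2 (34): sum1=144, sum2=42
  after byte 3 (95): sum1=239, sum2=26
  after byte 4 (71): sum1=55, sum2=81
Checksum = sum2·256 + sum1 = 81·256 + 55 = 20791 = 0x5137.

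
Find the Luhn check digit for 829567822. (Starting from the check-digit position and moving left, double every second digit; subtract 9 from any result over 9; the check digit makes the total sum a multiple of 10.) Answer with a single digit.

4

Partial digits right→left: 2 2 8 7 6 5 9 2 8
Double every second digit counting from the check-digit position (so the 1st, 3rd, 5th, ... of the partial from the right).
  doubled (with −9 where >9): 4 7 3 9 7 → sum 30
  kept as-is: 2 7 5 2 → sum 16
Total = 30 + 16 = 46.
Check digit = (10 − (46 mod 10)) mod 10 = 4.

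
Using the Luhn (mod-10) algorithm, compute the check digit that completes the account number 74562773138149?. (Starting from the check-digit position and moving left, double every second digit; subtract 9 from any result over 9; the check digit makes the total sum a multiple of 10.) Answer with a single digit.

Partial digits right→left: 9 4 1 8 3 1 3 7 7 2 6 5 4 7
Double every second digit counting from the check-digit position (so the 1st, 3rd, 5th, ... of the partial from the right).
  doubled (with −9 where >9): 9 2 6 6 5 3 8 → sum 39
  kept as-is: 4 8 1 7 2 5 7 → sum 34
Total = 39 + 34 = 73.
Check digit = (10 − (73 mod 10)) mod 10 = 7.

7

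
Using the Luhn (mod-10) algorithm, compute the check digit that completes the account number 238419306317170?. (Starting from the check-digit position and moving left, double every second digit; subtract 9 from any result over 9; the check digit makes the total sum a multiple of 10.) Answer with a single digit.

1

Partial digits right→left: 0 7 1 7 1 3 6 0 3 9 1 4 8 3 2
Double every second digit counting from the check-digit position (so the 1st, 3rd, 5th, ... of the partial from the right).
  doubled (with −9 where >9): 0 2 2 3 6 2 7 4 → sum 26
  kept as-is: 7 7 3 0 9 4 3 → sum 33
Total = 26 + 33 = 59.
Check digit = (10 − (59 mod 10)) mod 10 = 1.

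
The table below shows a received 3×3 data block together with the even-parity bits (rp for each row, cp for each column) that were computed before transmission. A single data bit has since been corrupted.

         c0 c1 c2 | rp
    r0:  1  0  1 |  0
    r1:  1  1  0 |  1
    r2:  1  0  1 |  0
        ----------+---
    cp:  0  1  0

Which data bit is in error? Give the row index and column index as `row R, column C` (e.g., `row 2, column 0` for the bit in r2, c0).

row 1, column 0

Recompute each row's even parity and compare to rp:
  r0: data parity 0, sent rp 0 → ok
  r1: data parity 0, sent rp 1 → mismatch
  r2: data parity 0, sent rp 0 → ok
Recompute each column's even parity and compare to cp:
  c0: data parity 1, sent cp 0 → mismatch
  c1: data parity 1, sent cp 1 → ok
  c2: data parity 0, sent cp 0 → ok
Exactly one row (r1) and one column (c0) fail → the flipped bit is at their intersection.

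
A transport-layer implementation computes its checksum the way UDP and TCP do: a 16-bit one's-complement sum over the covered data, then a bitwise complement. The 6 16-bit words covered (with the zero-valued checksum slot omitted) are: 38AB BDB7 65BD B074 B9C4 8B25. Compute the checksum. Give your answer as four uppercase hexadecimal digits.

One's-complement addition (fold any carry out of bit 15 back into bit 0):
  0x38AB + 0xBDB7 = 0x0F662
  0xF662 + 0x65BD = 0x15C1F → wrap carry → 0x5C20
  0x5C20 + 0xB074 = 0x10C94 → wrap carry → 0x0C95
  0x0C95 + 0xB9C4 = 0x0C659
  0xC659 + 0x8B25 = 0x1517E → wrap carry → 0x517F
One's-complement sum = 0x517F.
Checksum = ~0x517F & 0xFFFF = 0xAE80.

AE80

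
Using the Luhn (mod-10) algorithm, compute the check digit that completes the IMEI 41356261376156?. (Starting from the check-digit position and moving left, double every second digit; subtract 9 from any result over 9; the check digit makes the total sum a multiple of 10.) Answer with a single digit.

Partial digits right→left: 6 5 1 6 7 3 1 6 2 6 5 3 1 4
Double every second digit counting from the check-digit position (so the 1st, 3rd, 5th, ... of the partial from the right).
  doubled (with −9 where >9): 3 2 5 2 4 1 2 → sum 19
  kept as-is: 5 6 3 6 6 3 4 → sum 33
Total = 19 + 33 = 52.
Check digit = (10 − (52 mod 10)) mod 10 = 8.

8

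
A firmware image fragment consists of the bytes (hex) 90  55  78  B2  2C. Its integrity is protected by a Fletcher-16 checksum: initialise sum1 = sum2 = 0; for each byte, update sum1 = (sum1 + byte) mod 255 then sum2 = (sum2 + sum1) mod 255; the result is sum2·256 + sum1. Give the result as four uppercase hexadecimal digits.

233D

Running sums (mod 255):
  after byte 0 (90): sum1=144, sum2=144
  after byte 1 (55): sum1=229, sum2=118
  after byte 2 (78): sum1=94, sum2=212
  after byte 3 (B2): sum1=17, sum2=229
  after byte 4 (2C): sum1=61, sum2=35
Checksum = sum2·256 + sum1 = 35·256 + 61 = 9021 = 0x233D.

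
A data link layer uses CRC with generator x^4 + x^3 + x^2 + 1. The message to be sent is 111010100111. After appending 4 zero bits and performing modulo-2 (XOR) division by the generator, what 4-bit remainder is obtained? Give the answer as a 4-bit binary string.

0000

Append 4 zeros: 1110101001110000. Divide by 11101 (XOR where the leading bit is 1):
  pos 0: 11101 XOR 11101 = 00000
  pos 6: 10011 XOR 11101 = 01110
  pos 7: 11101 XOR 11101 = 00000
Remainder (last 4 bits) = 0000. This is the CRC / FCS.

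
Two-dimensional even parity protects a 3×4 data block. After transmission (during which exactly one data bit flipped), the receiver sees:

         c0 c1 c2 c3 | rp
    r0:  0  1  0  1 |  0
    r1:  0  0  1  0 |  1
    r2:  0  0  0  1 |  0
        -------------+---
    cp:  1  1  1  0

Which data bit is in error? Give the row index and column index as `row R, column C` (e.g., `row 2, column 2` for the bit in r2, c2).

Recompute each row's even parity and compare to rp:
  r0: data parity 0, sent rp 0 → ok
  r1: data parity 1, sent rp 1 → ok
  r2: data parity 1, sent rp 0 → mismatch
Recompute each column's even parity and compare to cp:
  c0: data parity 0, sent cp 1 → mismatch
  c1: data parity 1, sent cp 1 → ok
  c2: data parity 1, sent cp 1 → ok
  c3: data parity 0, sent cp 0 → ok
Exactly one row (r2) and one column (c0) fail → the flipped bit is at their intersection.

row 2, column 0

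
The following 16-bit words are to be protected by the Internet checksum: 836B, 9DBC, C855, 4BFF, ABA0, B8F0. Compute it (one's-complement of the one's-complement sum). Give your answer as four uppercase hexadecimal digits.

65F1

One's-complement addition (fold any carry out of bit 15 back into bit 0):
  0x836B + 0x9DBC = 0x12127 → wrap carry → 0x2128
  0x2128 + 0xC855 = 0x0E97D
  0xE97D + 0x4BFF = 0x1357C → wrap carry → 0x357D
  0x357D + 0xABA0 = 0x0E11D
  0xE11D + 0xB8F0 = 0x19A0D → wrap carry → 0x9A0E
One's-complement sum = 0x9A0E.
Checksum = ~0x9A0E & 0xFFFF = 0x65F1.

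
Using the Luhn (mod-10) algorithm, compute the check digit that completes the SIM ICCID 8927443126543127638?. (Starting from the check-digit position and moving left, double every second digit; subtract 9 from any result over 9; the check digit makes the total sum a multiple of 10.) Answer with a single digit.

8

Partial digits right→left: 8 3 6 7 2 1 3 4 5 6 2 1 3 4 4 7 2 9 8
Double every second digit counting from the check-digit position (so the 1st, 3rd, 5th, ... of the partial from the right).
  doubled (with −9 where >9): 7 3 4 6 1 4 6 8 4 7 → sum 50
  kept as-is: 3 7 1 4 6 1 4 7 9 → sum 42
Total = 50 + 42 = 92.
Check digit = (10 − (92 mod 10)) mod 10 = 8.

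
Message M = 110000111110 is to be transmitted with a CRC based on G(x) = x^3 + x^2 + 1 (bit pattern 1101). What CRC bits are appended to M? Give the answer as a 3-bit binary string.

Append 3 zeros: 110000111110000. Divide by 1101 (XOR where the leading bit is 1):
  pos 0: 1100 XOR 1101 = 0001
  pos 3: 1001 XOR 1101 = 0100
  pos 4: 1001 XOR 1101 = 0100
  pos 5: 1001 XOR 1101 = 0100
  pos 6: 1001 XOR 1101 = 0100
  pos 7: 1001 XOR 1101 = 0100
  pos 8: 1000 XOR 1101 = 0101
  pos 9: 1010 XOR 1101 = 0111
  pos 10: 1110 XOR 1101 = 0011
Remainder (last 3 bits) = 110. This is the CRC / FCS.

110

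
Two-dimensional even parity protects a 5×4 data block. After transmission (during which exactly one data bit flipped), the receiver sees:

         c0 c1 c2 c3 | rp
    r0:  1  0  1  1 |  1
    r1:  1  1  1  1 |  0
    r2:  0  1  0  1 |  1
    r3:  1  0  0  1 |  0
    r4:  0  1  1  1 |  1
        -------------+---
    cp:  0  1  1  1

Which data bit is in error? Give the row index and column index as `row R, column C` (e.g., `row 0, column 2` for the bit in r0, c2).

row 2, column 0

Recompute each row's even parity and compare to rp:
  r0: data parity 1, sent rp 1 → ok
  r1: data parity 0, sent rp 0 → ok
  r2: data parity 0, sent rp 1 → mismatch
  r3: data parity 0, sent rp 0 → ok
  r4: data parity 1, sent rp 1 → ok
Recompute each column's even parity and compare to cp:
  c0: data parity 1, sent cp 0 → mismatch
  c1: data parity 1, sent cp 1 → ok
  c2: data parity 1, sent cp 1 → ok
  c3: data parity 1, sent cp 1 → ok
Exactly one row (r2) and one column (c0) fail → the flipped bit is at their intersection.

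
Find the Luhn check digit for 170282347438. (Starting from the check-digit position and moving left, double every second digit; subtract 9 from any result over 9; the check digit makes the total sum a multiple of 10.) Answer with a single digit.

Partial digits right→left: 8 3 4 7 4 3 2 8 2 0 7 1
Double every second digit counting from the check-digit position (so the 1st, 3rd, 5th, ... of the partial from the right).
  doubled (with −9 where >9): 7 8 8 4 4 5 → sum 36
  kept as-is: 3 7 3 8 0 1 → sum 22
Total = 36 + 22 = 58.
Check digit = (10 − (58 mod 10)) mod 10 = 2.

2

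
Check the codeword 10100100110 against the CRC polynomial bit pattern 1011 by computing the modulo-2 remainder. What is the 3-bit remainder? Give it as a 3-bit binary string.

Modulo-2 division of 10100100110 by 1011:
  pos 0: 1010 XOR 1011 = 0001
  pos 3: 1010 XOR 1011 = 0001
  pos 6: 1011 XOR 1011 = 0000
Remainder = 000 (zero — the frame passes the CRC check).

000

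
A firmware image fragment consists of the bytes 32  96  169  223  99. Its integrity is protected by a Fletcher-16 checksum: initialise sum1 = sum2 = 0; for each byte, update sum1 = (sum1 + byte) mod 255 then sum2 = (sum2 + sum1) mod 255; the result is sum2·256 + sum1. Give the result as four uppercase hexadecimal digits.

426D

Running sums (mod 255):
  after byte 0 (32): sum1=32, sum2=32
  after byte 1 (96): sum1=128, sum2=160
  after byte 2 (169): sum1=42, sum2=202
  after byte 3 (223): sum1=10, sum2=212
  after byte 4 (99): sum1=109, sum2=66
Checksum = sum2·256 + sum1 = 66·256 + 109 = 17005 = 0x426D.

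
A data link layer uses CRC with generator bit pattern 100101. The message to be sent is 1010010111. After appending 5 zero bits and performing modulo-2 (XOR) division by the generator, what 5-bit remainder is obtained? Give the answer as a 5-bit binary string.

Append 5 zeros: 101001011100000. Divide by 100101 (XOR where the leading bit is 1):
  pos 0: 101001 XOR 100101 = 001100
  pos 2: 110001 XOR 100101 = 010100
  pos 3: 101001 XOR 100101 = 001100
  pos 5: 110010 XOR 100101 = 010111
  pos 6: 101110 XOR 100101 = 001011
  pos 8: 101100 XOR 100101 = 001001
Remainder (last 5 bits) = 10010. This is the CRC / FCS.

10010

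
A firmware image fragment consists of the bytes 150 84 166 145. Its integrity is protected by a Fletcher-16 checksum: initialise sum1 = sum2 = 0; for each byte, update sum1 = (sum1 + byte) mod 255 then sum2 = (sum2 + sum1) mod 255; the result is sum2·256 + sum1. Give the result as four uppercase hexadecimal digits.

3623

Running sums (mod 255):
  after byte 0 (150): sum1=150, sum2=150
  after byte 1 (84): sum1=234, sum2=129
  after byte 2 (166): sum1=145, sum2=19
  after byte 3 (145): sum1=35, sum2=54
Checksum = sum2·256 + sum1 = 54·256 + 35 = 13859 = 0x3623.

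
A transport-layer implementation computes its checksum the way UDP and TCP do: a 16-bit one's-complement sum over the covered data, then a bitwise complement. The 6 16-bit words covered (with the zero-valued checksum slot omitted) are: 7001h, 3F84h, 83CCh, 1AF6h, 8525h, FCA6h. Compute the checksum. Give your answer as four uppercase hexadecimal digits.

2FEB

One's-complement addition (fold any carry out of bit 15 back into bit 0):
  0x7001 + 0x3F84 = 0x0AF85
  0xAF85 + 0x83CC = 0x13351 → wrap carry → 0x3352
  0x3352 + 0x1AF6 = 0x04E48
  0x4E48 + 0x8525 = 0x0D36D
  0xD36D + 0xFCA6 = 0x1D013 → wrap carry → 0xD014
One's-complement sum = 0xD014.
Checksum = ~0xD014 & 0xFFFF = 0x2FEB.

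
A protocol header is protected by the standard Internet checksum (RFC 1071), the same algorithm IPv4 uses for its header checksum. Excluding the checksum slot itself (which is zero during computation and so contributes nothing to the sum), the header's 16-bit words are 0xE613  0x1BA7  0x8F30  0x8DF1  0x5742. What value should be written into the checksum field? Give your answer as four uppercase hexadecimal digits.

One's-complement addition (fold any carry out of bit 15 back into bit 0):
  0xE613 + 0x1BA7 = 0x101BA → wrap carry → 0x01BB
  0x01BB + 0x8F30 = 0x090EB
  0x90EB + 0x8DF1 = 0x11EDC → wrap carry → 0x1EDD
  0x1EDD + 0x5742 = 0x0761F
One's-complement sum = 0x761F.
Checksum = ~0x761F & 0xFFFF = 0x89E0.

89E0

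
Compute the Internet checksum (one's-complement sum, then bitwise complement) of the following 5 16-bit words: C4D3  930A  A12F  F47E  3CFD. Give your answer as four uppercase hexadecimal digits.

One's-complement addition (fold any carry out of bit 15 back into bit 0):
  0xC4D3 + 0x930A = 0x157DD → wrap carry → 0x57DE
  0x57DE + 0xA12F = 0x0F90D
  0xF90D + 0xF47E = 0x1ED8B → wrap carry → 0xED8C
  0xED8C + 0x3CFD = 0x12A89 → wrap carry → 0x2A8A
One's-complement sum = 0x2A8A.
Checksum = ~0x2A8A & 0xFFFF = 0xD575.

D575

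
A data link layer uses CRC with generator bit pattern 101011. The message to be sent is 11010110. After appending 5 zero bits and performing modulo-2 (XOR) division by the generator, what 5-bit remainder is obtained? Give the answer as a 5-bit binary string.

Append 5 zeros: 1101011000000. Divide by 101011 (XOR where the leading bit is 1):
  pos 0: 110101 XOR 101011 = 011110
  pos 1: 111101 XOR 101011 = 010110
  pos 2: 101100 XOR 101011 = 000111
  pos 5: 111000 XOR 101011 = 010011
  pos 6: 100110 XOR 101011 = 001101
Remainder (last 5 bits) = 11010. This is the CRC / FCS.

11010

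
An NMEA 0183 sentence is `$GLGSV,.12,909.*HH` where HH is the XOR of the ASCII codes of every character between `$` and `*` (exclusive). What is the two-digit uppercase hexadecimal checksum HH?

XOR the ASCII codes of the payload characters:
  'G' = 0x47 → acc = 0x47
  'L' = 0x4C → acc = 0x0B
  'G' = 0x47 → acc = 0x4C
  'S' = 0x53 → acc = 0x1F
  'V' = 0x56 → acc = 0x49
  ',' = 0x2C → acc = 0x65
  '.' = 0x2E → acc = 0x4B
  '1' = 0x31 → acc = 0x7A
  '2' = 0x32 → acc = 0x48
  ',' = 0x2C → acc = 0x64
  '9' = 0x39 → acc = 0x5D
  '0' = 0x30 → acc = 0x6D
  '9' = 0x39 → acc = 0x54
  '.' = 0x2E → acc = 0x7A
Checksum = 0x7A.

7A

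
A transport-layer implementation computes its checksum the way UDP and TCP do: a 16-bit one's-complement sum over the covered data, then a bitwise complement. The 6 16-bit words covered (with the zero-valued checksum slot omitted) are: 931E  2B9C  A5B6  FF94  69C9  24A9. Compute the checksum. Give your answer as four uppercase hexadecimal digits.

0D87

One's-complement addition (fold any carry out of bit 15 back into bit 0):
  0x931E + 0x2B9C = 0x0BEBA
  0xBEBA + 0xA5B6 = 0x16470 → wrap carry → 0x6471
  0x6471 + 0xFF94 = 0x16405 → wrap carry → 0x6406
  0x6406 + 0x69C9 = 0x0CDCF
  0xCDCF + 0x24A9 = 0x0F278
One's-complement sum = 0xF278.
Checksum = ~0xF278 & 0xFFFF = 0x0D87.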